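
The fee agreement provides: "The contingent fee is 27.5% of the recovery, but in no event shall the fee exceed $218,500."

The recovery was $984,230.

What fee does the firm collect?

27.5% of $984,230 = $270,663.25
That exceeds the $218,500 cap, so the fee is capped at $218,500.

$218,500.00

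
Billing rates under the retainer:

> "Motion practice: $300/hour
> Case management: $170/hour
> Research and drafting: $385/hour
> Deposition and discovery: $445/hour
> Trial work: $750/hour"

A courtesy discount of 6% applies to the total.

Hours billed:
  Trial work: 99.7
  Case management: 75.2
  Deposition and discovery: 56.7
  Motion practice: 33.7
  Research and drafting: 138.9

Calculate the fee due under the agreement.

Motion practice: 33.7 × $300 = $10,110.00
Case management: 75.2 × $170 = $12,784.00
Research and drafting: 138.9 × $385 = $53,476.50
Deposition and discovery: 56.7 × $445 = $25,231.50
Trial work: 99.7 × $750 = $74,775.00
Subtotal: $176,377.00
Less 6% discount: −$10,582.62
Total: $176,377.00 − $10,582.62 = $165,794.38

$165,794.38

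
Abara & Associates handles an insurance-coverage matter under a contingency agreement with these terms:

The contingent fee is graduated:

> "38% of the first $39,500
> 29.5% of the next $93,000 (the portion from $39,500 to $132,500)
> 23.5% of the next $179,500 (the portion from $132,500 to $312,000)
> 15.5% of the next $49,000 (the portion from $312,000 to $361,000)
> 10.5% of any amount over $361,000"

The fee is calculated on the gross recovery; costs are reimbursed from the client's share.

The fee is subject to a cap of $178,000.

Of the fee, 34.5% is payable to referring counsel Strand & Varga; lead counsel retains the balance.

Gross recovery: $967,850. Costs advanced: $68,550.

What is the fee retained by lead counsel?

$102,141.85

Fee base is the gross recovery, $967,850; costs are reimbursed separately.
First $39,500 at 38% = $15,010.00
Next $93,000 at 29.5% = $27,435.00
Next $179,500 at 23.5% = $42,182.50
Next $49,000 at 15.5% = $7,595.00
Remaining $606,850 at 10.5% = $63,719.25
Fee: $15,010.00 + $27,435.00 + $42,182.50 + $7,595.00 + $63,719.25 = $155,941.75
$155,941.75 is under the $178,000 cap.
Referral share: 34.5% of $155,941.75 = $53,799.90; lead counsel retains $155,941.75 − $53,799.90 = $102,141.85.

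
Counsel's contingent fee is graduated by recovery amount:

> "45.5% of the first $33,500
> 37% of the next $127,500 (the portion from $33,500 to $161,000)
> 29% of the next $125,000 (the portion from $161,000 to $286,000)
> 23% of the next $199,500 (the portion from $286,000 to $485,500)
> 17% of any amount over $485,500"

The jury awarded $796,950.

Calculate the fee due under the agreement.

First $33,500 at 45.5% = $15,242.50
Next $127,500 at 37% = $47,175.00
Next $125,000 at 29% = $36,250.00
Next $199,500 at 23% = $45,885.00
Remaining $311,450 at 17% = $52,946.50
Fee: $15,242.50 + $47,175.00 + $36,250.00 + $45,885.00 + $52,946.50 = $197,499.00

$197,499.00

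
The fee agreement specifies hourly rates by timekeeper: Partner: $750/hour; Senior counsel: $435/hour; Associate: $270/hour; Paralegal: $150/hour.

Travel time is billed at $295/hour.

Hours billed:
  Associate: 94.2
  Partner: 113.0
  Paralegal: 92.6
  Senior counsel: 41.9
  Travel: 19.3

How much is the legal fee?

$147,994.00

Partner: 113.0 × $750 = $84,750.00
Senior counsel: 41.9 × $435 = $18,226.50
Associate: 94.2 × $270 = $25,434.00
Paralegal: 92.6 × $150 = $13,890.00
Subtotal: $84,750.00 + $18,226.50 + $25,434.00 + $13,890.00 = $142,300.50
Travel: 19.3 × $295 = $5,693.50
Total: $142,300.50 + $5,693.50 = $147,994.00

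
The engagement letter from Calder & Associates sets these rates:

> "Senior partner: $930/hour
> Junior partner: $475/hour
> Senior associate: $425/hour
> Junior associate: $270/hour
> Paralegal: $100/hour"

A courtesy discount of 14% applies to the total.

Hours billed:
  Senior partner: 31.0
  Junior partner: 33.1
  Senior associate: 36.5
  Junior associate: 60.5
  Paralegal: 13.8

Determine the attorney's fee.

Senior partner: 31.0 × $930 = $28,830.00
Junior partner: 33.1 × $475 = $15,722.50
Senior associate: 36.5 × $425 = $15,512.50
Junior associate: 60.5 × $270 = $16,335.00
Paralegal: 13.8 × $100 = $1,380.00
Subtotal: $77,780.00
Less 14% discount: −$10,889.20
Total: $77,780.00 − $10,889.20 = $66,890.80

$66,890.80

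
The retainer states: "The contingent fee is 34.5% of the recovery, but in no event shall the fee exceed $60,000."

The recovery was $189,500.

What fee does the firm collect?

$60,000.00

34.5% of $189,500 = $65,377.50
That exceeds the $60,000 cap, so the fee is capped at $60,000.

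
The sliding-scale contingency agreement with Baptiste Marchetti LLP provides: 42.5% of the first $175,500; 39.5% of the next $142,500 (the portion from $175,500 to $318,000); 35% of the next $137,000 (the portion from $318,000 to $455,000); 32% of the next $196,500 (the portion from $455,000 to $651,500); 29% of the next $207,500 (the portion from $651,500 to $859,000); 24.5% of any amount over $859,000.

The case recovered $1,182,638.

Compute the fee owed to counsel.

First $175,500 at 42.5% = $74,587.50
Next $142,500 at 39.5% = $56,287.50
Next $137,000 at 35% = $47,950.00
Next $196,500 at 32% = $62,880.00
Next $207,500 at 29% = $60,175.00
Remaining $323,638 at 24.5% = $79,291.31
Fee: $74,587.50 + $56,287.50 + $47,950.00 + $62,880.00 + $60,175.00 + $79,291.31 = $381,171.31

$381,171.31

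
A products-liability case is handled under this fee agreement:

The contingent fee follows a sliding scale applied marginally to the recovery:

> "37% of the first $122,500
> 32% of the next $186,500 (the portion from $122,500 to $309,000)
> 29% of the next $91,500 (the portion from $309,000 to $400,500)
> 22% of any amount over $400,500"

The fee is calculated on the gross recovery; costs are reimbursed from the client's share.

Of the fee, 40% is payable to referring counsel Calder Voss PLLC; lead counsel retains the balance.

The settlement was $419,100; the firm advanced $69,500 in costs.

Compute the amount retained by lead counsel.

Fee base is the gross recovery, $419,100; costs are reimbursed separately.
First $122,500 at 37% = $45,325.00
Next $186,500 at 32% = $59,680.00
Next $91,500 at 29% = $26,535.00
Remaining $18,600 at 22% = $4,092.00
Fee: $45,325.00 + $59,680.00 + $26,535.00 + $4,092.00 = $135,632.00
Referral share: 40% of $135,632.00 = $54,252.80; lead counsel retains $135,632.00 − $54,252.80 = $81,379.20.

$81,379.20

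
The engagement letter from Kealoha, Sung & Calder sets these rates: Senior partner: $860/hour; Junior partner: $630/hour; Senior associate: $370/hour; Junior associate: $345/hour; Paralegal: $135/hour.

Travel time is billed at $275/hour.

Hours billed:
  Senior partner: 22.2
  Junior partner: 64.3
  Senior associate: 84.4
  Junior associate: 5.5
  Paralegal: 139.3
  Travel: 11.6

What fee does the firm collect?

$114,722.00

Senior partner: 22.2 × $860 = $19,092.00
Junior partner: 64.3 × $630 = $40,509.00
Senior associate: 84.4 × $370 = $31,228.00
Junior associate: 5.5 × $345 = $1,897.50
Paralegal: 139.3 × $135 = $18,805.50
Subtotal: $19,092.00 + $40,509.00 + $31,228.00 + $1,897.50 + $18,805.50 = $111,532.00
Travel: 11.6 × $275 = $3,190.00
Total: $111,532.00 + $3,190.00 = $114,722.00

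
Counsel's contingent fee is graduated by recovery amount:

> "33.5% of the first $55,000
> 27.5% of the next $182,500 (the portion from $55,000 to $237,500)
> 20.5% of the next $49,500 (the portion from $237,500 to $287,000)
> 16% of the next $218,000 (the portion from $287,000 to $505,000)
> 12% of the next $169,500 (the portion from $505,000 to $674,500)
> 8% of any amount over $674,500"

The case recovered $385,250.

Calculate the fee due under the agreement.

First $55,000 at 33.5% = $18,425.00
Next $182,500 at 27.5% = $50,187.50
Next $49,500 at 20.5% = $10,147.50
Remaining $98,250 at 16% = $15,720.00
Fee: $18,425.00 + $50,187.50 + $10,147.50 + $15,720.00 = $94,480.00

$94,480.00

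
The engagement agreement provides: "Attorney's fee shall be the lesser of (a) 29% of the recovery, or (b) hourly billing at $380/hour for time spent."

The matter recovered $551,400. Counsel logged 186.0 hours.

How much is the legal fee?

$70,680.00

(a) 29% of $551,400 = $159,906.00
(b) 186.0 × $380 = $70,680.00
The lesser is (b): $70,680.00.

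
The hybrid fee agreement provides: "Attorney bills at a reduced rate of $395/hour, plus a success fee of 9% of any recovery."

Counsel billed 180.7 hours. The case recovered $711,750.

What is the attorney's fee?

$135,434.00

Hourly: 180.7 × $395 = $71,376.50
Success fee: 9% of $711,750 = $64,057.50
Total: $71,376.50 + $64,057.50 = $135,434.00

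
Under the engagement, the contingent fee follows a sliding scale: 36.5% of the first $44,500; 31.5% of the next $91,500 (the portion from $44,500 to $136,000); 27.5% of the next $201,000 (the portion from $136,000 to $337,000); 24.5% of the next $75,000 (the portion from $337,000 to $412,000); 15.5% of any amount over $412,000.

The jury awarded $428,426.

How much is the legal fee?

$121,261.03

First $44,500 at 36.5% = $16,242.50
Next $91,500 at 31.5% = $28,822.50
Next $201,000 at 27.5% = $55,275.00
Next $75,000 at 24.5% = $18,375.00
Remaining $16,426 at 15.5% = $2,546.03
Fee: $16,242.50 + $28,822.50 + $55,275.00 + $18,375.00 + $2,546.03 = $121,261.03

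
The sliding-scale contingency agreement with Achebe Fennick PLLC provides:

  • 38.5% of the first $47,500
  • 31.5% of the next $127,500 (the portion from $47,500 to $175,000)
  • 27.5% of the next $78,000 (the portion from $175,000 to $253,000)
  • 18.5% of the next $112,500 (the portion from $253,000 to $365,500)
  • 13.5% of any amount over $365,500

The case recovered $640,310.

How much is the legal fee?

$137,811.85

First $47,500 at 38.5% = $18,287.50
Next $127,500 at 31.5% = $40,162.50
Next $78,000 at 27.5% = $21,450.00
Next $112,500 at 18.5% = $20,812.50
Remaining $274,810 at 13.5% = $37,099.35
Fee: $18,287.50 + $40,162.50 + $21,450.00 + $20,812.50 + $37,099.35 = $137,811.85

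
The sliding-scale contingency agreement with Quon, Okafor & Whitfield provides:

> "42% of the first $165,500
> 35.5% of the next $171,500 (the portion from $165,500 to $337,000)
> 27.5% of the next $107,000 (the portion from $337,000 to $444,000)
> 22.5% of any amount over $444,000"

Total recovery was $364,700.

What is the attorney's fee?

$138,010.00

First $165,500 at 42% = $69,510.00
Next $171,500 at 35.5% = $60,882.50
Remaining $27,700 at 27.5% = $7,617.50
Fee: $69,510.00 + $60,882.50 + $7,617.50 = $138,010.00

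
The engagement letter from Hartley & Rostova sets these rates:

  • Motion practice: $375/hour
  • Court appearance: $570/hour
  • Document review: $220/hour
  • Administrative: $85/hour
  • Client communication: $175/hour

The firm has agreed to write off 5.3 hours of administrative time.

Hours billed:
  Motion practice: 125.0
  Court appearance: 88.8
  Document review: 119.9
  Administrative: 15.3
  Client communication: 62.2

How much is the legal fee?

Motion practice: 125.0 × $375 = $46,875.00
Court appearance: 88.8 × $570 = $50,616.00
Document review: 119.9 × $220 = $26,378.00
Administrative: 15.3 × $85 = $1,300.50
Client communication: 62.2 × $175 = $10,885.00
Subtotal: $136,054.50
Write-off: 5.3 × $85 = $450.50
Total: $136,054.50 − $450.50 = $135,604.00

$135,604.00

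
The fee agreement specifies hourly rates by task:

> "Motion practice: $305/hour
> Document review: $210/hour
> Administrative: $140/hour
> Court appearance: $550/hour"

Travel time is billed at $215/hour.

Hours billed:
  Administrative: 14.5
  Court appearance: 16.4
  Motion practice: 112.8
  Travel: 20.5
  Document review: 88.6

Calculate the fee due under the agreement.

$68,467.50

Motion practice: 112.8 × $305 = $34,404.00
Document review: 88.6 × $210 = $18,606.00
Administrative: 14.5 × $140 = $2,030.00
Court appearance: 16.4 × $550 = $9,020.00
Subtotal: $34,404.00 + $18,606.00 + $2,030.00 + $9,020.00 = $64,060.00
Travel: 20.5 × $215 = $4,407.50
Total: $64,060.00 + $4,407.50 = $68,467.50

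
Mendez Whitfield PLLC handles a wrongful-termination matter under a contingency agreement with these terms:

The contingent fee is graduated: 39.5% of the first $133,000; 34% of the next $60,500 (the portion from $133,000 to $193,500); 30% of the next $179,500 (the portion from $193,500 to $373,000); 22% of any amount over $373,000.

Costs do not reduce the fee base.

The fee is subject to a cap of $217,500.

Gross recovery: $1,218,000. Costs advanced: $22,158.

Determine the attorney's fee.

Fee base is the gross recovery, $1,218,000; costs are reimbursed separately.
First $133,000 at 39.5% = $52,535.00
Next $60,500 at 34% = $20,570.00
Next $179,500 at 30% = $53,850.00
Remaining $845,000 at 22% = $185,900.00
Fee: $52,535.00 + $20,570.00 + $53,850.00 + $185,900.00 = $312,855.00
$312,855.00 exceeds the $217,500 cap, so the fee is capped at $217,500.00.

$217,500.00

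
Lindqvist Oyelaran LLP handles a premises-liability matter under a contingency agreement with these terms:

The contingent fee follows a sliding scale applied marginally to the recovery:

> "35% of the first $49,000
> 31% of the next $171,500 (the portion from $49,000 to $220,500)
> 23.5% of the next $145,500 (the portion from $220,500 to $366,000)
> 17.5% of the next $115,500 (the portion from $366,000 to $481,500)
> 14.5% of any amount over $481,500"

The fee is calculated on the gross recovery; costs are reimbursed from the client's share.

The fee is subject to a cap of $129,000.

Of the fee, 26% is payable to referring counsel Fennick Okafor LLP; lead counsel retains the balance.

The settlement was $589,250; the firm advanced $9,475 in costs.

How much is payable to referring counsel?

Fee base is the gross recovery, $589,250; costs are reimbursed separately.
First $49,000 at 35% = $17,150.00
Next $171,500 at 31% = $53,165.00
Next $145,500 at 23.5% = $34,192.50
Next $115,500 at 17.5% = $20,212.50
Remaining $107,750 at 14.5% = $15,623.75
Fee: $17,150.00 + $53,165.00 + $34,192.50 + $20,212.50 + $15,623.75 = $140,343.75
$140,343.75 exceeds the $129,000 cap, so the fee is capped at $129,000.00.
Referral share: 26% of $129,000.00 = $33,540.00; lead counsel retains $129,000.00 − $33,540.00 = $95,460.00.

$33,540.00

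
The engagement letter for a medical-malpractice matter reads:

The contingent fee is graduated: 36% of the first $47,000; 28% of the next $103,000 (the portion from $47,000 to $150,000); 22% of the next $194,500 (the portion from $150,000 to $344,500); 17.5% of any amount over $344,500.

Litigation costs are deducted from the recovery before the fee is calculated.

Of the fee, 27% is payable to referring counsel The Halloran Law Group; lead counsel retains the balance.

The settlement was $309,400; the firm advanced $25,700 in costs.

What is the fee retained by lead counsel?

$54,877.02

Fee base (net of costs): $309,400 − $25,700 = $283,700
First $47,000 at 36% = $16,920.00
Next $103,000 at 28% = $28,840.00
Remaining $133,700 at 22% = $29,414.00
Fee: $16,920.00 + $28,840.00 + $29,414.00 = $75,174.00
Referral share: 27% of $75,174.00 = $20,296.98; lead counsel retains $75,174.00 − $20,296.98 = $54,877.02.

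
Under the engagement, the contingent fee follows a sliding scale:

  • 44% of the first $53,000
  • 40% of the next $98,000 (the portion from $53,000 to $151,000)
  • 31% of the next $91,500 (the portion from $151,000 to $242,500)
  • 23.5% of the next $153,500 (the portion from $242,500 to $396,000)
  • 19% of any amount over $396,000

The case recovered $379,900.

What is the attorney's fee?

First $53,000 at 44% = $23,320.00
Next $98,000 at 40% = $39,200.00
Next $91,500 at 31% = $28,365.00
Remaining $137,400 at 23.5% = $32,289.00
Fee: $23,320.00 + $39,200.00 + $28,365.00 + $32,289.00 = $123,174.00

$123,174.00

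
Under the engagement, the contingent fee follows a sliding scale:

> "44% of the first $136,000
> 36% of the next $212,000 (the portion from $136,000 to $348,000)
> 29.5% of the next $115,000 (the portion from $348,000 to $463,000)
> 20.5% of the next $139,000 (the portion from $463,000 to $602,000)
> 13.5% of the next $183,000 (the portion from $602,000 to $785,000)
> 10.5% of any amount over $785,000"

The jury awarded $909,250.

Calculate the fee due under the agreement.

First $136,000 at 44% = $59,840.00
Next $212,000 at 36% = $76,320.00
Next $115,000 at 29.5% = $33,925.00
Next $139,000 at 20.5% = $28,495.00
Next $183,000 at 13.5% = $24,705.00
Remaining $124,250 at 10.5% = $13,046.25
Fee: $59,840.00 + $76,320.00 + $33,925.00 + $28,495.00 + $24,705.00 + $13,046.25 = $236,331.25

$236,331.25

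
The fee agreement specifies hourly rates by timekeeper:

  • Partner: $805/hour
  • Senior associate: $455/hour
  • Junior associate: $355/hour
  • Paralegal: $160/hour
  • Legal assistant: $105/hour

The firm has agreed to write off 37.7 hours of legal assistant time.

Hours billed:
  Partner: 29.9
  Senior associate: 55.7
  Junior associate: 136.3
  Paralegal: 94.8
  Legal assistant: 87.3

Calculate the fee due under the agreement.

$118,175.50

Partner: 29.9 × $805 = $24,069.50
Senior associate: 55.7 × $455 = $25,343.50
Junior associate: 136.3 × $355 = $48,386.50
Paralegal: 94.8 × $160 = $15,168.00
Legal assistant: 87.3 × $105 = $9,166.50
Subtotal: $122,134.00
Write-off: 37.7 × $105 = $3,958.50
Total: $122,134.00 − $3,958.50 = $118,175.50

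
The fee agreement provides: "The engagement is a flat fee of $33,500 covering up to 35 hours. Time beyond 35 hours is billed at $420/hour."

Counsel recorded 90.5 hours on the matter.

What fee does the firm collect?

Flat fee: $33,500.00
Excess hours: 90.5 − 35 = 55.5
Overrun: 55.5 × $420 = $23,310.00
Total: $33,500.00 + $23,310.00 = $56,810.00

$56,810.00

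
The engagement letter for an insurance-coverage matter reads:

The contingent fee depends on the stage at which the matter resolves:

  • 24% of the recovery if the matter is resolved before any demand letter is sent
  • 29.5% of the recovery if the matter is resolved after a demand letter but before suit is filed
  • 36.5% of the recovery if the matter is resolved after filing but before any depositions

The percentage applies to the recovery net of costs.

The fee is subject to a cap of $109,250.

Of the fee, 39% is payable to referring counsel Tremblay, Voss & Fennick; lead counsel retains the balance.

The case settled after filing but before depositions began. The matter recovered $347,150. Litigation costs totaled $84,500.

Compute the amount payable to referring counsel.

Fee base (net of costs): $347,150 − $84,500 = $262,650
The matter settled after filing but before depositions began, so the 36.5% rate applies.
$262,650 × 36.5% = $95,867.25
$95,867.25 is under the $109,250 cap.
Referral share: 39% of $95,867.25 = $37,388.23; lead counsel retains $95,867.25 − $37,388.23 = $58,479.02.

$37,388.23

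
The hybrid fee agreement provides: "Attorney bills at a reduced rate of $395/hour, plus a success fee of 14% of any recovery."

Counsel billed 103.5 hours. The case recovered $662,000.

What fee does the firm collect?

$133,562.50

Hourly: 103.5 × $395 = $40,882.50
Success fee: 14% of $662,000 = $92,680.00
Total: $40,882.50 + $92,680.00 = $133,562.50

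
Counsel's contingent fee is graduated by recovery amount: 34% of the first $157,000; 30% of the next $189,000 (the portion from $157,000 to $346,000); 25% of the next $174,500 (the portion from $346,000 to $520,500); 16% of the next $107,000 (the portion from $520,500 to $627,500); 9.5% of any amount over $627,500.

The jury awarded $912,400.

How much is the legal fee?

$197,890.50

First $157,000 at 34% = $53,380.00
Next $189,000 at 30% = $56,700.00
Next $174,500 at 25% = $43,625.00
Next $107,000 at 16% = $17,120.00
Remaining $284,900 at 9.5% = $27,065.50
Fee: $53,380.00 + $56,700.00 + $43,625.00 + $17,120.00 + $27,065.50 = $197,890.50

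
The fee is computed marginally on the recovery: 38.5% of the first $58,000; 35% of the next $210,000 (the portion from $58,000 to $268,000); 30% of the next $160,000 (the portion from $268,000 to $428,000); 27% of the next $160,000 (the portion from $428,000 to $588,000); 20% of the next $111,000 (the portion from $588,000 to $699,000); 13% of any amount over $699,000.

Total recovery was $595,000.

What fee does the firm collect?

First $58,000 at 38.5% = $22,330.00
Next $210,000 at 35% = $73,500.00
Next $160,000 at 30% = $48,000.00
Next $160,000 at 27% = $43,200.00
Remaining $7,000 at 20% = $1,400.00
Fee: $22,330.00 + $73,500.00 + $48,000.00 + $43,200.00 + $1,400.00 = $188,430.00

$188,430.00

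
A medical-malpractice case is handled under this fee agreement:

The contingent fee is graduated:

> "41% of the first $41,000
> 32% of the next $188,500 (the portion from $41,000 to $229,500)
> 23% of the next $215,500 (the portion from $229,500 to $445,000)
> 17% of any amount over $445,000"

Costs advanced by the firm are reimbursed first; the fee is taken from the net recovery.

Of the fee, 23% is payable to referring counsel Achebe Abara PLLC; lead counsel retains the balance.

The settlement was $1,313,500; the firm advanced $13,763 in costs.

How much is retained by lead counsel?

$209,440.22

Fee base (net of costs): $1,313,500 − $13,763 = $1,299,737
First $41,000 at 41% = $16,810.00
Next $188,500 at 32% = $60,320.00
Next $215,500 at 23% = $49,565.00
Remaining $854,737 at 17% = $145,305.29
Fee: $16,810.00 + $60,320.00 + $49,565.00 + $145,305.29 = $272,000.29
Referral share: 23% of $272,000.29 = $62,560.07; lead counsel retains $272,000.29 − $62,560.07 = $209,440.22.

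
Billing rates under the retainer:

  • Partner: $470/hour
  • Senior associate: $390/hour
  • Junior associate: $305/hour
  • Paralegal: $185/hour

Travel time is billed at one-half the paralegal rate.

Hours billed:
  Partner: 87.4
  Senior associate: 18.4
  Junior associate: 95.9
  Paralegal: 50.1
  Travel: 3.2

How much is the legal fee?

$87,068.00

Partner: 87.4 × $470 = $41,078.00
Senior associate: 18.4 × $390 = $7,176.00
Junior associate: 95.9 × $305 = $29,249.50
Paralegal: 50.1 × $185 = $9,268.50
Subtotal: $41,078.00 + $7,176.00 + $29,249.50 + $9,268.50 = $86,772.00
Travel: 3.2 × ($185 ÷ 2) = 3.2 × $92.50 = $296.00
Total: $86,772.00 + $296.00 = $87,068.00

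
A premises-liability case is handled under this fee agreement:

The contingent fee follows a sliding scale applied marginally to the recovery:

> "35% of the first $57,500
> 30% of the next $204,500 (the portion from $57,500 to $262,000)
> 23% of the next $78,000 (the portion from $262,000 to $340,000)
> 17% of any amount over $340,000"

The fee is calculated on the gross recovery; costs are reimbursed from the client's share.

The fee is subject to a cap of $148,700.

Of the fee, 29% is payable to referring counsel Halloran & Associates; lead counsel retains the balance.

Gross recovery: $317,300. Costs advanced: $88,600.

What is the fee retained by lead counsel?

Fee base is the gross recovery, $317,300; costs are reimbursed separately.
First $57,500 at 35% = $20,125.00
Next $204,500 at 30% = $61,350.00
Remaining $55,300 at 23% = $12,719.00
Fee: $20,125.00 + $61,350.00 + $12,719.00 = $94,194.00
$94,194.00 is under the $148,700 cap.
Referral share: 29% of $94,194.00 = $27,316.26; lead counsel retains $94,194.00 − $27,316.26 = $66,877.74.

$66,877.74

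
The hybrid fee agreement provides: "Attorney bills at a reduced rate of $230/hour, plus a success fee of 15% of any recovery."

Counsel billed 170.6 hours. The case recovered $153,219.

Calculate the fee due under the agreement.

$62,220.85

Hourly: 170.6 × $230 = $39,238.00
Success fee: 15% of $153,219 = $22,982.85
Total: $39,238.00 + $22,982.85 = $62,220.85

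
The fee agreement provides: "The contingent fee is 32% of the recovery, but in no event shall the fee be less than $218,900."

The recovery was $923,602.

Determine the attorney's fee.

32% of $923,602 = $295,552.64
That exceeds the $218,900 minimum.

$295,552.64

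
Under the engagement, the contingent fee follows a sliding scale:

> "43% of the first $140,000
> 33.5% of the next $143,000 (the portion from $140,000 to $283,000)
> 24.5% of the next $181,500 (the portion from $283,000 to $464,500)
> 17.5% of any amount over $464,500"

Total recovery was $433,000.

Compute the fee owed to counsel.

$144,855.00

First $140,000 at 43% = $60,200.00
Next $143,000 at 33.5% = $47,905.00
Remaining $150,000 at 24.5% = $36,750.00
Fee: $60,200.00 + $47,905.00 + $36,750.00 = $144,855.00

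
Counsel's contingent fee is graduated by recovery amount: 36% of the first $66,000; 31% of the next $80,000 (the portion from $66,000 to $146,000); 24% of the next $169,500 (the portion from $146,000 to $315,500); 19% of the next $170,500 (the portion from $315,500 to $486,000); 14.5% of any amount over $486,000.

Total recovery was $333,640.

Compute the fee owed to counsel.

First $66,000 at 36% = $23,760.00
Next $80,000 at 31% = $24,800.00
Next $169,500 at 24% = $40,680.00
Remaining $18,140 at 19% = $3,446.60
Fee: $23,760.00 + $24,800.00 + $40,680.00 + $3,446.60 = $92,686.60

$92,686.60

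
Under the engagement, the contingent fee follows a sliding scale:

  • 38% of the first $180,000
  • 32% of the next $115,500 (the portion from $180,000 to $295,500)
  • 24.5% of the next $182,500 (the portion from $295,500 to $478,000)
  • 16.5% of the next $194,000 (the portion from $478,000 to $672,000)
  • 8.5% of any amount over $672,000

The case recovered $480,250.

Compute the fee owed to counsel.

$150,443.75

First $180,000 at 38% = $68,400.00
Next $115,500 at 32% = $36,960.00
Next $182,500 at 24.5% = $44,712.50
Remaining $2,250 at 16.5% = $371.25
Fee: $68,400.00 + $36,960.00 + $44,712.50 + $371.25 = $150,443.75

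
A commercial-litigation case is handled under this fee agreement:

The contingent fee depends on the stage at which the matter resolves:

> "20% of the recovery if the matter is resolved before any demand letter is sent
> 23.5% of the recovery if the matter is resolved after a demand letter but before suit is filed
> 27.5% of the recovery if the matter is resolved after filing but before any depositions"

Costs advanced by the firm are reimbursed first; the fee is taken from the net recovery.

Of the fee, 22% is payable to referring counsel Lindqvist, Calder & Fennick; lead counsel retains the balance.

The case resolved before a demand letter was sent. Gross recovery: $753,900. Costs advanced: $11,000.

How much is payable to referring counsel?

Fee base (net of costs): $753,900 − $11,000 = $742,900
The matter resolved before a demand letter was sent, so the 20% rate applies.
$742,900 × 20% = $148,580.00
Referral share: 22% of $148,580.00 = $32,687.60; lead counsel retains $148,580.00 − $32,687.60 = $115,892.40.

$32,687.60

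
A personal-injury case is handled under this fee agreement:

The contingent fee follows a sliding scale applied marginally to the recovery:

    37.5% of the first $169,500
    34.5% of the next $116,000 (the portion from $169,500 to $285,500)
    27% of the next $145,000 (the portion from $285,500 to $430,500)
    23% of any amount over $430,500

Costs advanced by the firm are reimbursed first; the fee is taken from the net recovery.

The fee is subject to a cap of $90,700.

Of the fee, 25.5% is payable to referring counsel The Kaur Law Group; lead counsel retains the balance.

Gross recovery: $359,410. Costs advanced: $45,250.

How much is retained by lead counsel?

$67,571.50

Fee base (net of costs): $359,410 − $45,250 = $314,160
First $169,500 at 37.5% = $63,562.50
Next $116,000 at 34.5% = $40,020.00
Remaining $28,660 at 27% = $7,738.20
Fee: $63,562.50 + $40,020.00 + $7,738.20 = $111,320.70
$111,320.70 exceeds the $90,700 cap, so the fee is capped at $90,700.00.
Referral share: 25.5% of $90,700.00 = $23,128.50; lead counsel retains $90,700.00 − $23,128.50 = $67,571.50.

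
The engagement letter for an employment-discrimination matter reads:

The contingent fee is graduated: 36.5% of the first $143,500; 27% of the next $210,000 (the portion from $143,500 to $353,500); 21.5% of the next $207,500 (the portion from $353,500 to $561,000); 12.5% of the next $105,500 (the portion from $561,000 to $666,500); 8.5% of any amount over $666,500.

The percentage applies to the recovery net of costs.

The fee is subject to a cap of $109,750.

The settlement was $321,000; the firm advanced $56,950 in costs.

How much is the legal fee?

Fee base (net of costs): $321,000 − $56,950 = $264,050
First $143,500 at 36.5% = $52,377.50
Remaining $120,550 at 27% = $32,548.50
Fee: $52,377.50 + $32,548.50 = $84,926.00
$84,926.00 is under the $109,750 cap.

$84,926.00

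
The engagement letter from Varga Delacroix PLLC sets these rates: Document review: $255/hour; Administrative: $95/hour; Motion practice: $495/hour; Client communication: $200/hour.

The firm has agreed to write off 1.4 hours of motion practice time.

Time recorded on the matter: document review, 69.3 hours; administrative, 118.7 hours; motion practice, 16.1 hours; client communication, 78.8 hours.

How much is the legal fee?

Document review: 69.3 × $255 = $17,671.50
Administrative: 118.7 × $95 = $11,276.50
Motion practice: 16.1 × $495 = $7,969.50
Client communication: 78.8 × $200 = $15,760.00
Subtotal: $52,677.50
Write-off: 1.4 × $495 = $693.00
Total: $52,677.50 − $693.00 = $51,984.50

$51,984.50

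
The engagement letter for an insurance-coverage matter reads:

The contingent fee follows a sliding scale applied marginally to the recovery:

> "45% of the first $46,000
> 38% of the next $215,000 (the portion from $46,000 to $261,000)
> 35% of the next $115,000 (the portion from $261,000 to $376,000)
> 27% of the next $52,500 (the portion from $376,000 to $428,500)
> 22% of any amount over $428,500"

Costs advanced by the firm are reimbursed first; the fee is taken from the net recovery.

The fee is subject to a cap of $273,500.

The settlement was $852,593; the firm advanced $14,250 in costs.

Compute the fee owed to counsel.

$246,990.46

Fee base (net of costs): $852,593 − $14,250 = $838,343
First $46,000 at 45% = $20,700.00
Next $215,000 at 38% = $81,700.00
Next $115,000 at 35% = $40,250.00
Next $52,500 at 27% = $14,175.00
Remaining $409,843 at 22% = $90,165.46
Fee: $20,700.00 + $81,700.00 + $40,250.00 + $14,175.00 + $90,165.46 = $246,990.46
$246,990.46 is under the $273,500 cap.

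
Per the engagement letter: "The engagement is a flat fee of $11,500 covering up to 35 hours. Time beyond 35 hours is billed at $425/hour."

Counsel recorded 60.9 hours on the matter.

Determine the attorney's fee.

Flat fee: $11,500.00
Excess hours: 60.9 − 35 = 25.9
Overrun: 25.9 × $425 = $11,007.50
Total: $11,500.00 + $11,007.50 = $22,507.50

$22,507.50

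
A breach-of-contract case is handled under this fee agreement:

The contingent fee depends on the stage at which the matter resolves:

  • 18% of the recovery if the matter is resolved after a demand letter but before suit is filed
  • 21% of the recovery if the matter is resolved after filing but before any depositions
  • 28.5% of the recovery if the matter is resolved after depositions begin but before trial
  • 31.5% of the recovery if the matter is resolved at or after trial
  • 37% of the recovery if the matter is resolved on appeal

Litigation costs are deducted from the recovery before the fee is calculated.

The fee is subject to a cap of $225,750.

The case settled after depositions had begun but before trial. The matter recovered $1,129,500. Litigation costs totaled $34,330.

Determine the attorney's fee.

$225,750.00

Fee base (net of costs): $1,129,500 − $34,330 = $1,095,170
The matter settled after depositions had begun but before trial, so the 28.5% rate applies.
$1,095,170 × 28.5% = $312,123.45
$312,123.45 exceeds the $225,750 cap, so the fee is capped at $225,750.00.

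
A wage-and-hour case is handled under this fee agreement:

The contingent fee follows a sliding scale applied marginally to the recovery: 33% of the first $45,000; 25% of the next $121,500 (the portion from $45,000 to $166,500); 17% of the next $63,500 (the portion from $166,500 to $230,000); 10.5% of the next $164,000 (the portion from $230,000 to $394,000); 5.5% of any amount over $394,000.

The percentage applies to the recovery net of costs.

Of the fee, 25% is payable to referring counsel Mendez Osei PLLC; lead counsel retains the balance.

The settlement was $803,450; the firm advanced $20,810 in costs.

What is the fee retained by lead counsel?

Fee base (net of costs): $803,450 − $20,810 = $782,640
First $45,000 at 33% = $14,850.00
Next $121,500 at 25% = $30,375.00
Next $63,500 at 17% = $10,795.00
Next $164,000 at 10.5% = $17,220.00
Remaining $388,640 at 5.5% = $21,375.20
Fee: $14,850.00 + $30,375.00 + $10,795.00 + $17,220.00 + $21,375.20 = $94,615.20
Referral share: 25% of $94,615.20 = $23,653.80; lead counsel retains $94,615.20 − $23,653.80 = $70,961.40.

$70,961.40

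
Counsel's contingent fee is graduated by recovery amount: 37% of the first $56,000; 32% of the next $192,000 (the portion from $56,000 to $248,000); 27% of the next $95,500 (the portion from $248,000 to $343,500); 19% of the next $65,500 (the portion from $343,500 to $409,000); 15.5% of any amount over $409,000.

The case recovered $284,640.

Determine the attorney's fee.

$92,052.80

First $56,000 at 37% = $20,720.00
Next $192,000 at 32% = $61,440.00
Remaining $36,640 at 27% = $9,892.80
Fee: $20,720.00 + $61,440.00 + $9,892.80 = $92,052.80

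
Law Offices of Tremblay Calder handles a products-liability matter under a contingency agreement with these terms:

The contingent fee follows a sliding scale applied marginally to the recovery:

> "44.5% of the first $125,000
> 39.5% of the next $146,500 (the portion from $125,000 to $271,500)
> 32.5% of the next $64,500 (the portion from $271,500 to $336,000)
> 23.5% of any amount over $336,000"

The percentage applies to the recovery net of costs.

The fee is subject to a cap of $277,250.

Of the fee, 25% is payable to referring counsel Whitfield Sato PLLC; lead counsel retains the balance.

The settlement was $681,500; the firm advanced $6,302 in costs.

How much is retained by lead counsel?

Fee base (net of costs): $681,500 − $6,302 = $675,198
First $125,000 at 44.5% = $55,625.00
Next $146,500 at 39.5% = $57,867.50
Next $64,500 at 32.5% = $20,962.50
Remaining $339,198 at 23.5% = $79,711.53
Fee: $55,625.00 + $57,867.50 + $20,962.50 + $79,711.53 = $214,166.53
$214,166.53 is under the $277,250 cap.
Referral share: 25% of $214,166.53 = $53,541.63; lead counsel retains $214,166.53 − $53,541.63 = $160,624.90.

$160,624.90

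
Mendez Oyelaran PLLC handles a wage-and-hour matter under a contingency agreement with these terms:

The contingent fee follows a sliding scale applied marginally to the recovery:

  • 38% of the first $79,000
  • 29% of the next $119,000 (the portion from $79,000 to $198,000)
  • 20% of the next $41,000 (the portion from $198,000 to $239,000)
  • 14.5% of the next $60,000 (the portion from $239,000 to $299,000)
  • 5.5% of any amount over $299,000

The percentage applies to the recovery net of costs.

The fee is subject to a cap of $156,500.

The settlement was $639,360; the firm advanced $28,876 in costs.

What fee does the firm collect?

Fee base (net of costs): $639,360 − $28,876 = $610,484
First $79,000 at 38% = $30,020.00
Next $119,000 at 29% = $34,510.00
Next $41,000 at 20% = $8,200.00
Next $60,000 at 14.5% = $8,700.00
Remaining $311,484 at 5.5% = $17,131.62
Fee: $30,020.00 + $34,510.00 + $8,200.00 + $8,700.00 + $17,131.62 = $98,561.62
$98,561.62 is under the $156,500 cap.

$98,561.62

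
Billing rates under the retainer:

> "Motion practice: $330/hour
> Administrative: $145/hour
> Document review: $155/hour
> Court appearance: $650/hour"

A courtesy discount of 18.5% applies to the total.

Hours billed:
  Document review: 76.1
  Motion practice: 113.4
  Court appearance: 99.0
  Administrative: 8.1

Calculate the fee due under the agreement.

Motion practice: 113.4 × $330 = $37,422.00
Administrative: 8.1 × $145 = $1,174.50
Document review: 76.1 × $155 = $11,795.50
Court appearance: 99.0 × $650 = $64,350.00
Subtotal: $114,742.00
Less 18.5% discount: −$21,227.27
Total: $114,742.00 − $21,227.27 = $93,514.73

$93,514.73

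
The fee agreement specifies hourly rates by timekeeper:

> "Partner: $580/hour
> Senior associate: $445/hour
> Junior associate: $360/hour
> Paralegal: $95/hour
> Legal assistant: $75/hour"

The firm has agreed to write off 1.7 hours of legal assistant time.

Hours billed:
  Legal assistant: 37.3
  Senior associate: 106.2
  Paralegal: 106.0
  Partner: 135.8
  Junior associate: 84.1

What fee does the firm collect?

Partner: 135.8 × $580 = $78,764.00
Senior associate: 106.2 × $445 = $47,259.00
Junior associate: 84.1 × $360 = $30,276.00
Paralegal: 106.0 × $95 = $10,070.00
Legal assistant: 37.3 × $75 = $2,797.50
Subtotal: $169,166.50
Write-off: 1.7 × $75 = $127.50
Total: $169,166.50 − $127.50 = $169,039.00

$169,039.00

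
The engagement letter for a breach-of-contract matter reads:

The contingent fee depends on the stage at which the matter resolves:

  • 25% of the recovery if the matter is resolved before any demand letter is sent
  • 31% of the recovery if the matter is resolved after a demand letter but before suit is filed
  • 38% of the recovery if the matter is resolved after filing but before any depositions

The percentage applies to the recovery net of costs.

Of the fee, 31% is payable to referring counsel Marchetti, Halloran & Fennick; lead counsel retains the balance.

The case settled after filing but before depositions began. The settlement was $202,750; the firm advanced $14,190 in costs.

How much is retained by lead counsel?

$49,440.43

Fee base (net of costs): $202,750 − $14,190 = $188,560
The matter settled after filing but before depositions began, so the 38% rate applies.
$188,560 × 38% = $71,652.80
Referral share: 31% of $71,652.80 = $22,212.37; lead counsel retains $71,652.80 − $22,212.37 = $49,440.43.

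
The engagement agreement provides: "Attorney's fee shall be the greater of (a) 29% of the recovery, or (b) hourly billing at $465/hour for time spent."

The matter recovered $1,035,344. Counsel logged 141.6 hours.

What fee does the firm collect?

(a) 29% of $1,035,344 = $300,249.76
(b) 141.6 × $465 = $65,844.00
The greater is (a): $300,249.76.

$300,249.76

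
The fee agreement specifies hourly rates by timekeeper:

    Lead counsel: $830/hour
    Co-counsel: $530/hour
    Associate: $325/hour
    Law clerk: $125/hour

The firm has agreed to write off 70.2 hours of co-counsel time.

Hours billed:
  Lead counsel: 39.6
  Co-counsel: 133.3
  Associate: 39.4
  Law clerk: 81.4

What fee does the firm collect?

$89,291.00

Lead counsel: 39.6 × $830 = $32,868.00
Co-counsel: 133.3 × $530 = $70,649.00
Associate: 39.4 × $325 = $12,805.00
Law clerk: 81.4 × $125 = $10,175.00
Subtotal: $126,497.00
Write-off: 70.2 × $530 = $37,206.00
Total: $126,497.00 − $37,206.00 = $89,291.00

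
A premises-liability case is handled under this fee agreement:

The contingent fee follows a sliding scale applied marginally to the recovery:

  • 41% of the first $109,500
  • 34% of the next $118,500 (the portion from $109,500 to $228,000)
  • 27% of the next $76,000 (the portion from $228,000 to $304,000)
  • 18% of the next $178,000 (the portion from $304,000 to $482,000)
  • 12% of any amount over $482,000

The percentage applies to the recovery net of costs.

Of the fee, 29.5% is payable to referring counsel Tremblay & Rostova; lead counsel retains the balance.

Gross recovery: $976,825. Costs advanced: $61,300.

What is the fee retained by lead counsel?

$133,786.44

Fee base (net of costs): $976,825 − $61,300 = $915,525
First $109,500 at 41% = $44,895.00
Next $118,500 at 34% = $40,290.00
Next $76,000 at 27% = $20,520.00
Next $178,000 at 18% = $32,040.00
Remaining $433,525 at 12% = $52,023.00
Fee: $44,895.00 + $40,290.00 + $20,520.00 + $32,040.00 + $52,023.00 = $189,768.00
Referral share: 29.5% of $189,768.00 = $55,981.56; lead counsel retains $189,768.00 − $55,981.56 = $133,786.44.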